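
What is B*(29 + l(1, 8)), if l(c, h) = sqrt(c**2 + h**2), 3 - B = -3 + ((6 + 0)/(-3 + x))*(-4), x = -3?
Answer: 58 + 2*sqrt(65) ≈ 74.125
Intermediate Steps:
B = 2 (B = 3 - (-3 + ((6 + 0)/(-3 - 3))*(-4)) = 3 - (-3 + (6/(-6))*(-4)) = 3 - (-3 + (6*(-1/6))*(-4)) = 3 - (-3 - 1*(-4)) = 3 - (-3 + 4) = 3 - 1*1 = 3 - 1 = 2)
B*(29 + l(1, 8)) = 2*(29 + sqrt(1**2 + 8**2)) = 2*(29 + sqrt(1 + 64)) = 2*(29 + sqrt(65)) = 58 + 2*sqrt(65)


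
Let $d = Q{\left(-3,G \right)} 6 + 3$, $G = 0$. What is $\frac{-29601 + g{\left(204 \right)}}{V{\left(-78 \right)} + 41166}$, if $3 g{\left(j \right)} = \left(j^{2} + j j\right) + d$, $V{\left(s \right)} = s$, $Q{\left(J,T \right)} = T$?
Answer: $- \frac{29}{642} \approx -0.045171$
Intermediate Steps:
$d = 3$ ($d = 0 \cdot 6 + 3 = 0 + 3 = 3$)
$g{\left(j \right)} = 1 + \frac{2 j^{2}}{3}$ ($g{\left(j \right)} = \frac{\left(j^{2} + j j\right) + 3}{3} = \frac{\left(j^{2} + j^{2}\right) + 3}{3} = \frac{2 j^{2} + 3}{3} = \frac{3 + 2 j^{2}}{3} = 1 + \frac{2 j^{2}}{3}$)
$\frac{-29601 + g{\left(204 \right)}}{V{\left(-78 \right)} + 41166} = \frac{-29601 + \left(1 + \frac{2 \cdot 204^{2}}{3}\right)}{-78 + 41166} = \frac{-29601 + \left(1 + \frac{2}{3} \cdot 41616\right)}{41088} = \left(-29601 + \left(1 + 27744\right)\right) \frac{1}{41088} = \left(-29601 + 27745\right) \frac{1}{41088} = \left(-1856\right) \frac{1}{41088} = - \frac{29}{642}$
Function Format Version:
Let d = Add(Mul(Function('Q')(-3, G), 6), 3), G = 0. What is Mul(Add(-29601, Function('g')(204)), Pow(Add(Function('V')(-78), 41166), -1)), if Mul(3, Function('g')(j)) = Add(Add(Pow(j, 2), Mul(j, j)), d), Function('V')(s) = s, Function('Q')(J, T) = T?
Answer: Rational(-29, 642) ≈ -0.045171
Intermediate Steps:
d = 3 (d = Add(Mul(0, 6), 3) = Add(0, 3) = 3)
Function('g')(j) = Add(1, Mul(Rational(2, 3), Pow(j, 2))) (Function('g')(j) = Mul(Rational(1, 3), Add(Add(Pow(j, 2), Mul(j, j)), 3)) = Mul(Rational(1, 3), Add(Add(Pow(j, 2), Pow(j, 2)), 3)) = Mul(Rational(1, 3), Add(Mul(2, Pow(j, 2)), 3)) = Mul(Rational(1, 3), Add(3, Mul(2, Pow(j, 2)))) = Add(1, Mul(Rational(2, 3), Pow(j, 2))))
Mul(Add(-29601, Function('g')(204)), Pow(Add(Function('V')(-78), 41166), -1)) = Mul(Add(-29601, Add(1, Mul(Rational(2, 3), Pow(204, 2)))), Pow(Add(-78, 41166), -1)) = Mul(Add(-29601, Add(1, Mul(Rational(2, 3), 41616))), Pow(41088, -1)) = Mul(Add(-29601, Add(1, 27744)), Rational(1, 41088)) = Mul(Add(-29601, 27745), Rational(1, 41088)) = Mul(-1856, Rational(1, 41088)) = Rational(-29, 642)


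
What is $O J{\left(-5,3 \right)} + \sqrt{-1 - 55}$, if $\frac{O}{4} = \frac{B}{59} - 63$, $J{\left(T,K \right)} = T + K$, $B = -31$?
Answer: $\frac{29984}{59} + 2 i \sqrt{14} \approx 508.2 + 7.4833 i$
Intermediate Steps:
$J{\left(T,K \right)} = K + T$
$O = - \frac{14992}{59}$ ($O = 4 \left(- \frac{31}{59} - 63\right) = 4 \left(- \frac{3748}{59}\right) = - \frac{14992}{59} \approx -254.1$)
$O J{\left(-5,3 \right)} + \sqrt{-1 - 55} = - \frac{14992 \left(3 - 5\right)}{59} + \sqrt{-1 - 55} = \left(- \frac{14992}{59}\right) \left(-2\right) + \sqrt{-56} = \frac{29984}{59} + 2 i \sqrt{14}$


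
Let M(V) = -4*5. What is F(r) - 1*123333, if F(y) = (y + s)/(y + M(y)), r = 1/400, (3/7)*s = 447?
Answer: -986957868/7999 ≈ -1.2339e+5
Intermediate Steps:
s = 1043 (s = (7/3)*447 = 1043)
r = 1/400 ≈ 0.0025000
M(V) = -20
F(y) = (1043 + y)/(-20 + y) (F(y) = (y + 1043)/(y - 20) = (1043 + y)/(-20 + y))
F(r) - 1*123333 = (1043 + 1/400)/(-20 + 1/400) - 1*123333 = (417201/400)/(-7999/400) - 123333 = -400/7999*417201/400 - 123333 = -417201/7999 - 123333 = -986957868/7999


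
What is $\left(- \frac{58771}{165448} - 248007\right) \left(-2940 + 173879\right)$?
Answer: $- \frac{7014023903521673}{165448} \approx -4.2394 \cdot 10^{10}$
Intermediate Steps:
$\left(- \frac{58771}{165448} - 248007\right) \left(-2940 + 173879\right) = \left(\left(-58771\right) \frac{1}{165448} - 248007\right) 170939 = \left(- \frac{58771}{165448} - 248007\right) 170939 = \left(- \frac{41032320907}{165448}\right) 170939 = - \frac{7014023903521673}{165448}$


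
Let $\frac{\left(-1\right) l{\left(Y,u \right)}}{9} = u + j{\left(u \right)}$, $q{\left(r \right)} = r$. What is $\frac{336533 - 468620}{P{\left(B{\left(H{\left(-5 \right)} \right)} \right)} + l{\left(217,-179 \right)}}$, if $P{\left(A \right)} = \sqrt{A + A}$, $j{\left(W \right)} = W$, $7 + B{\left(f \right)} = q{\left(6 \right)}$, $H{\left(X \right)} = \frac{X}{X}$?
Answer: $- \frac{212792157}{5190643} + \frac{132087 i \sqrt{2}}{10381286} \approx -40.995 + 0.017994 i$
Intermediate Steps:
$H{\left(X \right)} = 1$
$B{\left(f \right)} = -1$ ($B{\left(f \right)} = -7 + 6 = -1$)
$l{\left(Y,u \right)} = - 18 u$ ($l{\left(Y,u \right)} = - 9 \left(u + u\right) = - 9 \cdot 2 u = - 18 u$)
$P{\left(A \right)} = \sqrt{2} \sqrt{A}$ ($P{\left(A \right)} = \sqrt{2 A} = \sqrt{2} \sqrt{A}$)
$\frac{336533 - 468620}{P{\left(B{\left(H{\left(-5 \right)} \right)} \right)} + l{\left(217,-179 \right)}} = \frac{336533 - 468620}{\sqrt{2} \sqrt{-1} - -3222} = - \frac{132087}{\sqrt{2} i + 3222} = - \frac{132087}{i \sqrt{2} + 3222} = - \frac{132087}{3222 + i \sqrt{2}}$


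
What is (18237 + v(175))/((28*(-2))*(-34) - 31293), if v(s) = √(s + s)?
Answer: -18237/29389 - 5*√14/29389 ≈ -0.62117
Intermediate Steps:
v(s) = √2*√s (v(s) = √(2*s) = √2*√s)
(18237 + v(175))/((28*(-2))*(-34) - 31293) = (18237 + √2*√175)/((28*(-2))*(-34) - 31293) = (18237 + √2*(5*√7))/(-56*(-34) - 31293) = (18237 + 5*√14)/(1904 - 31293) = (18237 + 5*√14)/(-29389) = (18237 + 5*√14)*(-1/29389) = -18237/29389 - 5*√14/29389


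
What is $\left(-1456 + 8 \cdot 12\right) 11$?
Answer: $-14960$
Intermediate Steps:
$\left(-1456 + 8 \cdot 12\right) 11 = \left(-1456 + 96\right) 11 = \left(-1360\right) 11 = -14960$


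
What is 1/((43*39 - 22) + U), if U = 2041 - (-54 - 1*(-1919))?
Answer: 1/1831 ≈ 0.00054615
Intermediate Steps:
U = 176 (U = 2041 - (-54 + 1919) = 2041 - 1*1865 = 2041 - 1865 = 176)
1/((43*39 - 22) + U) = 1/((43*39 - 22) + 176) = 1/((1677 - 22) + 176) = 1/(1655 + 176) = 1/1831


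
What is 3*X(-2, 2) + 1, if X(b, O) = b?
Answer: -5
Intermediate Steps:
3*X(-2, 2) + 1 = 3*(-2) + 1 = -6 + 1 = -5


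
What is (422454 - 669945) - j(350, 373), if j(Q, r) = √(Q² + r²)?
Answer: -247491 - √261629 ≈ -2.4800e+5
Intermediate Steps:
(422454 - 669945) - j(350, 373) = (422454 - 669945) - √(350² + 373²) = -247491 - √(122500 + 139129) = -247491 - √261629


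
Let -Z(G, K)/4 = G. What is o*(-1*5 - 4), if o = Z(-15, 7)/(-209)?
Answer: 540/209 ≈ 2.5837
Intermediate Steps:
Z(G, K) = -4*G
o = -60/209 (o = -4*(-15)/(-209) = 60*(-1/209) = -60/209 ≈ -0.28708)
o*(-1*5 - 4) = -60*(-1*5 - 4)/209 = -60*(-5 - 4)/209 = -60/209*(-9) = 540/209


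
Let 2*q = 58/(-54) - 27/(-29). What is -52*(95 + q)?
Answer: -3865108/783 ≈ -4936.3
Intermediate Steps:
q = -56/783 (q = (58/(-54) - 27/(-29))/2 = (58*(-1/54) - 27*(-1/29))/2 = (-29/27 + 27/29)/2 = (½)*(-112/783) = -56/783 ≈ -0.071520)
-52*(95 + q) = -52*(95 - 56/783) = -52*74329/783 = -3865108/783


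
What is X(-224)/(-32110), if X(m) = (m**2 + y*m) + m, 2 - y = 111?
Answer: -37184/16055 ≈ -2.3160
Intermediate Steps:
y = -109 (y = 2 - 1*111 = 2 - 111 = -109)
X(m) = m**2 - 108*m (X(m) = (m**2 - 109*m) + m = m**2 - 108*m)
X(-224)/(-32110) = -224*(-108 - 224)/(-32110) = -224*(-332)*(-1/32110) = 74368*(-1/32110) = -37184/16055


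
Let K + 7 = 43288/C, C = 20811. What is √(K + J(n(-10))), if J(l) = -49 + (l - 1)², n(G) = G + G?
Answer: √3421295697/2973 ≈ 19.674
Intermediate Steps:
K = -14627/2973 (K = -7 + 43288/20811 = -7 + 43288*(1/20811) = -7 + 6184/2973 = -14627/2973 ≈ -4.9199)
n(G) = 2*G
J(l) = -49 + (-1 + l)²
√(K + J(n(-10))) = √(-14627/2973 + (-49 + (-1 + 2*(-10))²)) = √(-14627/2973 + (-49 + (-1 - 20)²)) = √(-14627/2973 + (-49 + (-21)²)) = √(-14627/2973 + (-49 + 441)) = √(-14627/2973 + 392) = √(1150789/2973) = √3421295697/2973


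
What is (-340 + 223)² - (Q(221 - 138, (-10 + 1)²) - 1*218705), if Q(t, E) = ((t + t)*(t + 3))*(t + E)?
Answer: -2108870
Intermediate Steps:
Q(t, E) = 2*t*(3 + t)*(E + t) (Q(t, E) = ((2*t)*(3 + t))*(E + t) = (2*t*(3 + t))*(E + t) = 2*t*(3 + t)*(E + t))
(-340 + 223)² - (Q(221 - 138, (-10 + 1)²) - 1*218705) = (-340 + 223)² - (2*(221 - 138)*((221 - 138)² + 3*(-10 + 1)² + 3*(221 - 138) + (-10 + 1)²*(221 - 138)) - 1*218705) = (-117)² - (2*83*(83² + 3*(-9)² + 3*83 + (-9)²*83) - 218705) = 13689 - (2*83*(6889 + 3*81 + 249 + 81*83) - 218705) = 13689 - (2*83*(6889 + 243 + 249 + 6723) - 218705) = 13689 - (2*83*14104 - 218705) = 13689 - (2341264 - 218705) = 13689 - 1*2122559 = 13689 - 2122559 = -2108870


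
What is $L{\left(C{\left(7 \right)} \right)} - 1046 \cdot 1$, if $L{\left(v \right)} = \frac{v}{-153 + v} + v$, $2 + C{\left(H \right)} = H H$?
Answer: $- \frac{105941}{106} \approx -999.44$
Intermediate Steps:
$C{\left(H \right)} = -2 + H^{2}$ ($C{\left(H \right)} = -2 + H H = -2 + H^{2}$)
$L{\left(v \right)} = v + \frac{v}{-153 + v}$ ($L{\left(v \right)} = \frac{v}{-153 + v} + v = v + \frac{v}{-153 + v}$)
$L{\left(C{\left(7 \right)} \right)} - 1046 \cdot 1 = \frac{\left(-2 + 7^{2}\right) \left(-152 - \left(2 - 7^{2}\right)\right)}{-153 - \left(2 - 7^{2}\right)} - 1046 \cdot 1 = \frac{\left(-2 + 49\right) \left(-152 + \left(-2 + 49\right)\right)}{-153 + \left(-2 + 49\right)} - 1046 = \frac{47 \left(-152 + 47\right)}{-153 + 47} - 1046 = 47 \frac{1}{-106} \left(-105\right) - 1046 = 47 \left(- \frac{1}{106}\right) \left(-105\right) - 1046 = \frac{4935}{106} - 1046 = - \frac{105941}{106}$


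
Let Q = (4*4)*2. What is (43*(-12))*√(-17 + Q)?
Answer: -516*√15 ≈ -1998.5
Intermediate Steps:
Q = 32 (Q = 16*2 = 32)
(43*(-12))*√(-17 + Q) = (43*(-12))*√(-17 + 32) = -516*√15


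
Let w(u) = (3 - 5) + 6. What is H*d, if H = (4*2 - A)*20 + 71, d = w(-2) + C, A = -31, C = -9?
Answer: -4255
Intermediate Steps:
w(u) = 4 (w(u) = -2 + 6 = 4)
d = -5 (d = 4 - 9 = -5)
H = 851 (H = (4*2 - 1*(-31))*20 + 71 = (8 + 31)*20 + 71 = 39*20 + 71 = 780 + 71 = 851)
H*d = 851*(-5) = -4255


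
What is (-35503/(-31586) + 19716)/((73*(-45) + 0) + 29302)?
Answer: 622785079/821772962 ≈ 0.75786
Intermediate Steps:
(-35503/(-31586) + 19716)/((73*(-45) + 0) + 29302) = (-35503*(-1/31586) + 19716)/((-3285 + 0) + 29302) = (35503/31586 + 19716)/(-3285 + 29302) = (622785079/31586)/26017 = (622785079/31586)*(1/26017) = 622785079/821772962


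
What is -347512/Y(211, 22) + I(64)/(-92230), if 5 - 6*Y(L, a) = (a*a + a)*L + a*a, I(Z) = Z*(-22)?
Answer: 19245719152/989120635 ≈ 19.457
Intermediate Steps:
I(Z) = -22*Z
Y(L, a) = 5/6 - a**2/6 - L*(a + a**2)/6 (Y(L, a) = 5/6 - ((a*a + a)*L + a*a)/6 = 5/6 - ((a**2 + a)*L + a**2)/6 = 5/6 - ((a + a**2)*L + a**2)/6 = 5/6 - (L*(a + a**2) + a**2)/6 = 5/6 - (a**2 + L*(a + a**2))/6 = 5/6 + (-a**2/6 - L*(a + a**2)/6) = 5/6 - a**2/6 - L*(a + a**2)/6)
-347512/Y(211, 22) + I(64)/(-92230) = -347512/(5/6 - 1/6*22**2 - 1/6*211*22 - 1/6*211*22**2) - 22*64/(-92230) = -347512/(5/6 - 1/6*484 - 2321/3 - 1/6*211*484) - 1408*(-1/92230) = -347512/(5/6 - 242/3 - 2321/3 - 51062/3) + 704/46115 = -347512/(-107245/6) + 704/46115 = -347512*(-6/107245) + 704/46115 = 2085072/107245 + 704/46115 = 19245719152/989120635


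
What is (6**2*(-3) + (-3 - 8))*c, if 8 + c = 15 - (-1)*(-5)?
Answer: -238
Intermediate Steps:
c = 2 (c = -8 + (15 - (-1)*(-5)) = -8 + (15 - 1*5) = -8 + (15 - 5) = -8 + 10 = 2)
(6**2*(-3) + (-3 - 8))*c = (6**2*(-3) + (-3 - 8))*2 = (36*(-3) - 11)*2 = (-108 - 11)*2 = -119*2 = -238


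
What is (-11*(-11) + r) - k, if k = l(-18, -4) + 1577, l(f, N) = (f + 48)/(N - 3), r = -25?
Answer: -10337/7 ≈ -1476.7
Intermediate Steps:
l(f, N) = (48 + f)/(-3 + N)
k = 11009/7 (k = (48 - 18)/(-3 - 4) + 1577 = 30/(-7) + 1577 = -1/7*30 + 1577 = -30/7 + 1577 = 11009/7 ≈ 1572.7)
(-11*(-11) + r) - k = (-11*(-11) - 25) - 1*11009/7 = (121 - 25) - 11009/7 = 96 - 11009/7 = -10337/7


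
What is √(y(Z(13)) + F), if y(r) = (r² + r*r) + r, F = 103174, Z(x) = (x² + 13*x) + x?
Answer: √349927 ≈ 591.55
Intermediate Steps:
Z(x) = x² + 14*x
y(r) = r + 2*r² (y(r) = (r² + r²) + r = 2*r² + r = r + 2*r²)
√(y(Z(13)) + F) = √((13*(14 + 13))*(1 + 2*(13*(14 + 13))) + 103174) = √((13*27)*(1 + 2*(13*27)) + 103174) = √(351*(1 + 2*351) + 103174) = √(351*(1 + 702) + 103174) = √(351*703 + 103174) = √(246753 + 103174) = √349927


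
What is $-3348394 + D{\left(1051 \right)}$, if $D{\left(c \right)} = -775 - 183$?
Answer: $-3349352$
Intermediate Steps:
$D{\left(c \right)} = -958$ ($D{\left(c \right)} = -775 - 183 = -958$)
$-3348394 + D{\left(1051 \right)} = -3348394 - 958 = -3349352$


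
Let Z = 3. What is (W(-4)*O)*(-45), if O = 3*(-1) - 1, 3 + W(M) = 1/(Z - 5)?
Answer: -630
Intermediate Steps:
W(M) = -7/2 (W(M) = -3 + 1/(3 - 5) = -3 + 1/(-2) = -3 - ½ = -7/2)
O = -4 (O = -3 - 1 = -4)
(W(-4)*O)*(-45) = -7/2*(-4)*(-45) = 14*(-45) = -630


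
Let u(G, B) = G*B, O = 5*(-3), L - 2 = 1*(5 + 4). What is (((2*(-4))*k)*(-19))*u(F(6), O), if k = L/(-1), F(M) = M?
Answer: 150480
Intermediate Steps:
L = 11 (L = 2 + 1*(5 + 4) = 2 + 1*9 = 2 + 9 = 11)
k = -11 (k = 11/(-1) = 11*(-1) = -11)
O = -15
u(G, B) = B*G
(((2*(-4))*k)*(-19))*u(F(6), O) = (((2*(-4))*(-11))*(-19))*(-15*6) = (-8*(-11)*(-19))*(-90) = (88*(-19))*(-90) = -1672*(-90) = 150480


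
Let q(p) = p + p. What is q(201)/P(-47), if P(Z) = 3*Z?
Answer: -134/47 ≈ -2.8511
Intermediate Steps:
q(p) = 2*p
q(201)/P(-47) = (2*201)/((3*(-47))) = 402/(-141) = 402*(-1/141) = -134/47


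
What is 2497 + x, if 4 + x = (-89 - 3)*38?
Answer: -1003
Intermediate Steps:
x = -3500 (x = -4 + (-89 - 3)*38 = -4 - 92*38 = -4 - 3496 = -3500)
2497 + x = 2497 - 3500 = -1003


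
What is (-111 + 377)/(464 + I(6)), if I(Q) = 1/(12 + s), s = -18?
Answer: 1596/2783 ≈ 0.57348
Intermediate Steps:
I(Q) = -1/6 (I(Q) = 1/(12 - 18) = 1/(-6) = -1/6)
(-111 + 377)/(464 + I(6)) = (-111 + 377)/(464 - 1/6) = 266/(2783/6) = (6/2783)*266 = 1596/2783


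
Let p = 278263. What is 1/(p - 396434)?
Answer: -1/118171 ≈ -8.4623e-6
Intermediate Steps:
1/(p - 396434) = 1/(278263 - 396434) = 1/(-118171) = -1/118171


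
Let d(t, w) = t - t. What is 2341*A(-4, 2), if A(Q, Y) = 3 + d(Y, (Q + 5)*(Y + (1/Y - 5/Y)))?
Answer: 7023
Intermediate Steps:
d(t, w) = 0
A(Q, Y) = 3 (A(Q, Y) = 3 + 0 = 3)
2341*A(-4, 2) = 2341*3 = 7023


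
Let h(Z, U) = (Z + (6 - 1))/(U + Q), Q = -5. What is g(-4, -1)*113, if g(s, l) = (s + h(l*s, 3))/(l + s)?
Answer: 1921/10 ≈ 192.10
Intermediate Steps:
h(Z, U) = (5 + Z)/(-5 + U) (h(Z, U) = (Z + (6 - 1))/(U - 5) = (Z + 5)/(-5 + U) = (5 + Z)/(-5 + U))
g(s, l) = (-5/2 + s - l*s/2)/(l + s) (g(s, l) = (s + (5 + l*s)/(-5 + 3))/(l + s) = (s + (5 + l*s)/(-2))/(l + s) = (s - (5 + l*s)/2)/(l + s) = (s + (-5/2 - l*s/2))/(l + s) = (-5/2 + s - l*s/2)/(l + s))
g(-4, -1)*113 = ((-5/2 - 4 - ½*(-1)*(-4))/(-1 - 4))*113 = ((-5/2 - 4 - 2)/(-5))*113 = -⅕*(-17/2)*113 = (17/10)*113 = 1921/10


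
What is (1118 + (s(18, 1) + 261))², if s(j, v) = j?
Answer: 1951609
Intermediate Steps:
(1118 + (s(18, 1) + 261))² = (1118 + (18 + 261))² = (1118 + 279)² = 1397² = 1951609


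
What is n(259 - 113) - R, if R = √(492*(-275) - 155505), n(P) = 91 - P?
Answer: -55 - I*√290805 ≈ -55.0 - 539.26*I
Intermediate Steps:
R = I*√290805 (R = √(-135300 - 155505) = √(-290805) = I*√290805 ≈ 539.26*I)
n(259 - 113) - R = (91 - (259 - 113)) - I*√290805 = (91 - 1*146) - I*√290805 = (91 - 146) - I*√290805 = -55 - I*√290805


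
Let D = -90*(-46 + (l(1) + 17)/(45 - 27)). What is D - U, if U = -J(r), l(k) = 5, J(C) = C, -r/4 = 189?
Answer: 3274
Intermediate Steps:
r = -756 (r = -4*189 = -756)
U = 756 (U = -1*(-756) = 756)
D = 4030 (D = -90*(-46 + (5 + 17)/(45 - 27)) = -90*(-46 + 22/18) = -90*(-46 + 22*(1/18)) = -90*(-46 + 11/9) = -90*(-403/9) = 4030)
D - U = 4030 - 1*756 = 4030 - 756 = 3274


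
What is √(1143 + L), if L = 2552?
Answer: √3695 ≈ 60.786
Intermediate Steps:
√(1143 + L) = √(1143 + 2552) = √3695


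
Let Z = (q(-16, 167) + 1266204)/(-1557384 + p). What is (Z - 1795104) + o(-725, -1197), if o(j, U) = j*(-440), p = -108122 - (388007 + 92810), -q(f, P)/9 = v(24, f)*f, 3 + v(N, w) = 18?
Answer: -1056065744652/715441 ≈ -1.4761e+6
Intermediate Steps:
v(N, w) = 15 (v(N, w) = -3 + 18 = 15)
q(f, P) = -135*f
p = -588939 (p = -108122 - 1*480817 = -108122 - 480817 = -588939)
o(j, U) = -440*j
Z = -422788/715441 (Z = (-135*(-16) + 1266204)/(-1557384 - 588939) = (2160 + 1266204)/(-2146323) = 1268364*(-1/2146323) = -422788/715441 ≈ -0.59095)
(Z - 1795104) + o(-725, -1197) = (-422788/715441 - 1795104) - 440*(-725) = -1284291423652/715441 + 319000 = -1056065744652/715441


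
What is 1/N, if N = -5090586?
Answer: -1/5090586 ≈ -1.9644e-7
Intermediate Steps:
1/N = 1/(-5090586) = -1/5090586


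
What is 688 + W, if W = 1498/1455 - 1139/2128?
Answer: 2131743619/3096240 ≈ 688.49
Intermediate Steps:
W = 1530499/3096240 (W = 1498*(1/1455) - 1139*1/2128 = 1498/1455 - 1139/2128 = 1530499/3096240 ≈ 0.49431)
688 + W = 688 + 1530499/3096240 = 2131743619/3096240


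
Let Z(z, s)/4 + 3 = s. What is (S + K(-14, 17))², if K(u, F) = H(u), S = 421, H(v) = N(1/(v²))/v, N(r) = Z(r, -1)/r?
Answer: 416025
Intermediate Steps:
Z(z, s) = -12 + 4*s
N(r) = -16/r (N(r) = (-12 + 4*(-1))/r = (-12 - 4)/r = -16/r)
H(v) = -16*v (H(v) = (-16*v²)/v = -16*v)
K(u, F) = -16*u
(S + K(-14, 17))² = (421 - 16*(-14))² = (421 + 224)² = 645² = 416025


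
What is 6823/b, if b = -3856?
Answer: -6823/3856 ≈ -1.7695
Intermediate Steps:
6823/b = 6823/(-3856) = 6823*(-1/3856) = -6823/3856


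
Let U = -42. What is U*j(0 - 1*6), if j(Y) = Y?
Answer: 252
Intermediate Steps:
U*j(0 - 1*6) = -42*(0 - 1*6) = -42*(0 - 6) = -42*(-6) = 252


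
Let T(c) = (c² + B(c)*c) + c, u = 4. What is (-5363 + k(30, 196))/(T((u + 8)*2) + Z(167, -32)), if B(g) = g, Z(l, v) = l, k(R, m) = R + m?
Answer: -5137/1343 ≈ -3.8250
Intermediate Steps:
T(c) = c + 2*c² (T(c) = (c² + c*c) + c = (c² + c²) + c = 2*c² + c = c + 2*c²)
(-5363 + k(30, 196))/(T((u + 8)*2) + Z(167, -32)) = (-5363 + (30 + 196))/(((4 + 8)*2)*(1 + 2*((4 + 8)*2)) + 167) = (-5363 + 226)/((12*2)*(1 + 2*(12*2)) + 167) = -5137/(24*(1 + 2*24) + 167) = -5137/(24*(1 + 48) + 167) = -5137/(24*49 + 167) = -5137/(1176 + 167) = -5137/1343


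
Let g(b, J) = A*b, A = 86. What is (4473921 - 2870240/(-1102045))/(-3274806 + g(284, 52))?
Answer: -986093027737/716413446238 ≈ -1.3764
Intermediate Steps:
g(b, J) = 86*b
(4473921 - 2870240/(-1102045))/(-3274806 + g(284, 52)) = (4473921 - 2870240/(-1102045))/(-3274806 + 86*284) = (4473921 - 2870240*(-1/1102045))/(-3274806 + 24424) = (4473921 + 574048/220409)/(-3250382) = (986093027737/220409)*(-1/3250382) = -986093027737/716413446238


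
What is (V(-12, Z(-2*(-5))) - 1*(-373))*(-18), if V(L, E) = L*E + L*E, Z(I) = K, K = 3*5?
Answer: -234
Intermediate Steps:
K = 15
Z(I) = 15
V(L, E) = 2*E*L (V(L, E) = E*L + E*L = 2*E*L)
(V(-12, Z(-2*(-5))) - 1*(-373))*(-18) = (2*15*(-12) - 1*(-373))*(-18) = (-360 + 373)*(-18) = 13*(-18) = -234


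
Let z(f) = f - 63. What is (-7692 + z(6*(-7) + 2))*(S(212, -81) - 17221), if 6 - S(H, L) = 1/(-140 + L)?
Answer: 29656186630/221 ≈ 1.3419e+8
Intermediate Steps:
S(H, L) = 6 - 1/(-140 + L)
z(f) = -63 + f
(-7692 + z(6*(-7) + 2))*(S(212, -81) - 17221) = (-7692 + (-63 + (6*(-7) + 2)))*((-841 + 6*(-81))/(-140 - 81) - 17221) = (-7692 + (-63 + (-42 + 2)))*((-841 - 486)/(-221) - 17221) = (-7692 + (-63 - 40))*(-1/221*(-1327) - 17221) = (-7692 - 103)*(1327/221 - 17221) = -7795*(-3804514/221) = 29656186630/221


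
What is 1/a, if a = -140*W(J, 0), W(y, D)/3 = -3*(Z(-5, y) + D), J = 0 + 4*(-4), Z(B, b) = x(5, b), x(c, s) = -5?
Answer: -1/6300 ≈ -0.00015873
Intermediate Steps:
Z(B, b) = -5
J = -16 (J = 0 - 16 = -16)
W(y, D) = 45 - 9*D (W(y, D) = 3*(-3*(-5 + D)) = 3*(15 - 3*D) = 45 - 9*D)
a = -6300 (a = -140*(45 - 9*0) = -140*(45 + 0) = -140*45 = -6300)
1/a = 1/(-6300) = -1/6300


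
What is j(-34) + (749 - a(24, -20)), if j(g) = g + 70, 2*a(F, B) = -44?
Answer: 807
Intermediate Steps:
a(F, B) = -22 (a(F, B) = (1/2)*(-44) = -22)
j(g) = 70 + g
j(-34) + (749 - a(24, -20)) = (70 - 34) + (749 - 1*(-22)) = 36 + (749 + 22) = 36 + 771 = 807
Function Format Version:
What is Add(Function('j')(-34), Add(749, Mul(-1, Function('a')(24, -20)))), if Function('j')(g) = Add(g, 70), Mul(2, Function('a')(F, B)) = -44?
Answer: 807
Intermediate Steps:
Function('a')(F, B) = -22 (Function('a')(F, B) = Mul(Rational(1, 2), -44) = -22)
Function('j')(g) = Add(70, g)
Add(Function('j')(-34), Add(749, Mul(-1, Function('a')(24, -20)))) = Add(Add(70, -34), Add(749, Mul(-1, -22))) = Add(36, Add(749, 22)) = Add(36, 771) = 807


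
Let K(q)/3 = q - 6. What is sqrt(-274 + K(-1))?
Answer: I*sqrt(295) ≈ 17.176*I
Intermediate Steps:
K(q) = -18 + 3*q (K(q) = 3*(q - 6) = 3*(-6 + q) = -18 + 3*q)
sqrt(-274 + K(-1)) = sqrt(-274 + (-18 + 3*(-1))) = sqrt(-274 + (-18 - 3)) = sqrt(-274 - 21) = sqrt(-295) = I*sqrt(295)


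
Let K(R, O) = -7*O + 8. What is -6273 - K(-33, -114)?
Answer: -7079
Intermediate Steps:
K(R, O) = 8 - 7*O
-6273 - K(-33, -114) = -6273 - (8 - 7*(-114)) = -6273 - (8 + 798) = -6273 - 1*806 = -6273 - 806 = -7079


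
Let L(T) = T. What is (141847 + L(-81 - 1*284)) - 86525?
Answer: 54957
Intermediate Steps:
(141847 + L(-81 - 1*284)) - 86525 = (141847 + (-81 - 1*284)) - 86525 = (141847 + (-81 - 284)) - 86525 = (141847 - 365) - 86525 = 141482 - 86525 = 54957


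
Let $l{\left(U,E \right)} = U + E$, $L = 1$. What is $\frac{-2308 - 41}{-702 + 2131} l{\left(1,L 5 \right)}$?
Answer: $- \frac{14094}{1429} \approx -9.8628$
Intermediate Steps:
$l{\left(U,E \right)} = E + U$
$\frac{-2308 - 41}{-702 + 2131} l{\left(1,L 5 \right)} = \frac{-2308 - 41}{-702 + 2131} \left(1 \cdot 5 + 1\right) = - \frac{2349}{1429} \left(5 + 1\right) = \left(-2349\right) \frac{1}{1429} \cdot 6 = \left(- \frac{2349}{1429}\right) 6 = - \frac{14094}{1429}$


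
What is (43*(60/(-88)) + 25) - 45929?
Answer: -1010533/22 ≈ -45933.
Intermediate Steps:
(43*(60/(-88)) + 25) - 45929 = (43*(60*(-1/88)) + 25) - 45929 = (43*(-15/22) + 25) - 45929 = (-645/22 + 25) - 45929 = -95/22 - 45929 = -1010533/22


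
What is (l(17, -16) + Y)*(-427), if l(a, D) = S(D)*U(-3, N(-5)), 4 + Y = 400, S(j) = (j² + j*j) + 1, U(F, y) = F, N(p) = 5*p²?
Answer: 488061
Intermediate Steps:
S(j) = 1 + 2*j² (S(j) = (j² + j²) + 1 = 2*j² + 1 = 1 + 2*j²)
Y = 396 (Y = -4 + 400 = 396)
l(a, D) = -3 - 6*D² (l(a, D) = (1 + 2*D²)*(-3) = -3 - 6*D²)
(l(17, -16) + Y)*(-427) = ((-3 - 6*(-16)²) + 396)*(-427) = ((-3 - 6*256) + 396)*(-427) = ((-3 - 1536) + 396)*(-427) = (-1539 + 396)*(-427) = -1143*(-427) = 488061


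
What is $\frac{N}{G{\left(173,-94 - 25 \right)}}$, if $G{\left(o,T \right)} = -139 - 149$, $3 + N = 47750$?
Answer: $- \frac{47747}{288} \approx -165.79$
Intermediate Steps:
$N = 47747$ ($N = -3 + 47750 = 47747$)
$G{\left(o,T \right)} = -288$
$\frac{N}{G{\left(173,-94 - 25 \right)}} = \frac{47747}{-288} = 47747 \left(- \frac{1}{288}\right) = - \frac{47747}{288}$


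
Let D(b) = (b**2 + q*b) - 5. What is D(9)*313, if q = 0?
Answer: 23788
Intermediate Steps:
D(b) = -5 + b**2 (D(b) = (b**2 + 0*b) - 5 = (b**2 + 0) - 5 = b**2 - 5 = -5 + b**2)
D(9)*313 = (-5 + 9**2)*313 = (-5 + 81)*313 = 76*313 = 23788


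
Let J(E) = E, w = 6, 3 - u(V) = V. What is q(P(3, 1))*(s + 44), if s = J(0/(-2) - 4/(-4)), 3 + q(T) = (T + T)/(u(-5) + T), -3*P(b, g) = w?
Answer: -165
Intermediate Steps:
u(V) = 3 - V
P(b, g) = -2 (P(b, g) = -⅓*6 = -2)
q(T) = -3 + 2*T/(8 + T) (q(T) = -3 + (T + T)/((3 - 1*(-5)) + T) = -3 + (2*T)/((3 + 5) + T) = -3 + (2*T)/(8 + T) = -3 + 2*T/(8 + T))
s = 1 (s = 0/(-2) - 4/(-4) = 0*(-½) - 4*(-¼) = 0 + 1 = 1)
q(P(3, 1))*(s + 44) = ((-24 - 1*(-2))/(8 - 2))*(1 + 44) = ((-24 + 2)/6)*45 = ((⅙)*(-22))*45 = -11/3*45 = -165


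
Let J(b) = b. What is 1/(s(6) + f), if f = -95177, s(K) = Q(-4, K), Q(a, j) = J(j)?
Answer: -1/95171 ≈ -1.0507e-5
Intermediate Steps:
Q(a, j) = j
s(K) = K
1/(s(6) + f) = 1/(6 - 95177) = 1/(-95171) = -1/95171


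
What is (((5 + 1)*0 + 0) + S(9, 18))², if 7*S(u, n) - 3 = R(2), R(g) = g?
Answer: 25/49 ≈ 0.51020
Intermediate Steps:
S(u, n) = 5/7 (S(u, n) = 3/7 + (⅐)*2 = 3/7 + 2/7 = 5/7)
(((5 + 1)*0 + 0) + S(9, 18))² = (((5 + 1)*0 + 0) + 5/7)² = ((6*0 + 0) + 5/7)² = ((0 + 0) + 5/7)² = (0 + 5/7)² = (5/7)² = 25/49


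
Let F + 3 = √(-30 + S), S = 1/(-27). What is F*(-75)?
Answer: 225 - 25*I*√2433/3 ≈ 225.0 - 411.05*I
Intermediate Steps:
S = -1/27 ≈ -0.037037
F = -3 + I*√2433/9 (F = -3 + √(-30 - 1/27) = -3 + √(-811/27) = -3 + I*√2433/9 ≈ -3.0 + 5.4806*I)
F*(-75) = (-3 + I*√2433/9)*(-75) = 225 - 25*I*√2433/3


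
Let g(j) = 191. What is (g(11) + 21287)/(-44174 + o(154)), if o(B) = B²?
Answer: -10739/10229 ≈ -1.0499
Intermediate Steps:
(g(11) + 21287)/(-44174 + o(154)) = (191 + 21287)/(-44174 + 154²) = 21478/(-44174 + 23716) = 21478/(-20458) = 21478*(-1/20458) = -10739/10229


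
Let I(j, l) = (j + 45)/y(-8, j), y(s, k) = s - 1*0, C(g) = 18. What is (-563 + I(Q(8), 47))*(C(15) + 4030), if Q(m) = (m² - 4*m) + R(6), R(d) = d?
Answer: -2321022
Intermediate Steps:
Q(m) = 6 + m² - 4*m (Q(m) = (m² - 4*m) + 6 = 6 + m² - 4*m)
y(s, k) = s (y(s, k) = s + 0 = s)
I(j, l) = -45/8 - j/8 (I(j, l) = (j + 45)/(-8) = (45 + j)*(-⅛) = -45/8 - j/8)
(-563 + I(Q(8), 47))*(C(15) + 4030) = (-563 + (-45/8 - (6 + 8² - 4*8)/8))*(18 + 4030) = (-563 + (-45/8 - (6 + 64 - 32)/8))*4048 = (-563 + (-45/8 - ⅛*38))*4048 = (-563 + (-45/8 - 19/4))*4048 = (-563 - 83/8)*4048 = -4587/8*4048 = -2321022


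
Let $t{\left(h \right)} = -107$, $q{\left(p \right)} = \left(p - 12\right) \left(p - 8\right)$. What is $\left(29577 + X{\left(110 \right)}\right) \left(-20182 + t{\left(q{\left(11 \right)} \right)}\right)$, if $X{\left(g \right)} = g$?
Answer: $-602319543$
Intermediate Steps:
$q{\left(p \right)} = \left(-12 + p\right) \left(-8 + p\right)$
$\left(29577 + X{\left(110 \right)}\right) \left(-20182 + t{\left(q{\left(11 \right)} \right)}\right) = \left(29577 + 110\right) \left(-20182 - 107\right) = 29687 \left(-20289\right) = -602319543$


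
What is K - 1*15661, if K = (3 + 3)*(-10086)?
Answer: -76177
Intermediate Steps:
K = -60516 (K = 6*(-10086) = -60516)
K - 1*15661 = -60516 - 1*15661 = -60516 - 15661 = -76177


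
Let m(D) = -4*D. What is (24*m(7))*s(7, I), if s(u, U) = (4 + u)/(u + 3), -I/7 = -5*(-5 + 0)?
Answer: -3696/5 ≈ -739.20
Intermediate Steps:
I = -175 (I = -(-35)*(-5 + 0) = -(-35)*(-5) = -7*25 = -175)
s(u, U) = (4 + u)/(3 + u)
(24*m(7))*s(7, I) = (24*(-4*7))*((4 + 7)/(3 + 7)) = (24*(-28))*(11/10) = -336*11/5 = -672*11/10 = -3696/5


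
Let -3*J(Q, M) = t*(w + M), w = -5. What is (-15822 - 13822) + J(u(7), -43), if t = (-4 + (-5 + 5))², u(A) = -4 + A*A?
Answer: -29388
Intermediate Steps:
u(A) = -4 + A²
t = 16 (t = (-4 + 0)² = (-4)² = 16)
J(Q, M) = 80/3 - 16*M/3 (J(Q, M) = -16*(-5 + M)/3 = -(-80 + 16*M)/3 = 80/3 - 16*M/3)
(-15822 - 13822) + J(u(7), -43) = (-15822 - 13822) + (80/3 - 16/3*(-43)) = -29644 + (80/3 + 688/3) = -29644 + 256 = -29388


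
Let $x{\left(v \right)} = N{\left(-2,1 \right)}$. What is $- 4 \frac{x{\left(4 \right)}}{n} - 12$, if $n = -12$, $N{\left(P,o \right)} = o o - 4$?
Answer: $-13$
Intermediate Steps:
$N{\left(P,o \right)} = -4 + o^{2}$ ($N{\left(P,o \right)} = o^{2} - 4 = -4 + o^{2}$)
$x{\left(v \right)} = -3$ ($x{\left(v \right)} = -4 + 1^{2} = -4 + 1 = -3$)
$- 4 \frac{x{\left(4 \right)}}{n} - 12 = - 4 \left(- \frac{3}{-12}\right) - 12 = - 4 \left(\left(-3\right) \left(- \frac{1}{12}\right)\right) - 12 = \left(-4\right) \frac{1}{4} - 12 = -1 - 12 = -13$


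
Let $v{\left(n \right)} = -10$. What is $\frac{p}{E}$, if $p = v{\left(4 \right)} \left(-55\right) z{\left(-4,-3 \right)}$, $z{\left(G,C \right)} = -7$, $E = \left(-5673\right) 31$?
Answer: $\frac{3850}{175863} \approx 0.021892$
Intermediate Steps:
$E = -175863$
$p = -3850$ ($p = \left(-10\right) \left(-55\right) \left(-7\right) = 550 \left(-7\right) = -3850$)
$\frac{p}{E} = - \frac{3850}{-175863} = \left(-3850\right) \left(- \frac{1}{175863}\right) = \frac{3850}{175863}$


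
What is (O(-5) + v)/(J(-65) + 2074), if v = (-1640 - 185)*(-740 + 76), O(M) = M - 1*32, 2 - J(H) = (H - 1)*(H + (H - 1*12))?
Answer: -21259/128 ≈ -166.09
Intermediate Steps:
J(H) = 2 - (-1 + H)*(-12 + 2*H) (J(H) = 2 - (H - 1)*(H + (H - 1*12)) = 2 - (-1 + H)*(H + (H - 12)) = 2 - (-1 + H)*(H + (-12 + H)) = 2 - (-1 + H)*(-12 + 2*H))
O(M) = -32 + M (O(M) = M - 32 = -32 + M)
v = 1211800 (v = -1825*(-664) = 1211800)
(O(-5) + v)/(J(-65) + 2074) = ((-32 - 5) + 1211800)/((-10 - 2*(-65)² + 14*(-65)) + 2074) = (-37 + 1211800)/((-10 - 2*4225 - 910) + 2074) = 1211763/((-10 - 8450 - 910) + 2074) = 1211763/(-9370 + 2074) = 1211763/(-7296) = 1211763*(-1/7296) = -21259/128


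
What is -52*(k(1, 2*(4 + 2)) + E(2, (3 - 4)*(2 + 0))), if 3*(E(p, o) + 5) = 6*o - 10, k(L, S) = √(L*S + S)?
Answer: 1924/3 - 104*√6 ≈ 386.59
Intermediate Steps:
k(L, S) = √(S + L*S)
E(p, o) = -25/3 + 2*o (E(p, o) = -5 + (6*o - 10)/3 = -5 + (-10 + 6*o)/3 = -5 + (-10/3 + 2*o) = -25/3 + 2*o)
-52*(k(1, 2*(4 + 2)) + E(2, (3 - 4)*(2 + 0))) = -52*(√((2*(4 + 2))*(1 + 1)) + (-25/3 + 2*((3 - 4)*(2 + 0)))) = -52*(√((2*6)*2) + (-25/3 + 2*(-1*2))) = -52*(√(12*2) + (-25/3 + 2*(-2))) = -52*(√24 + (-25/3 - 4)) = -52*(2*√6 - 37/3) = -52*(-37/3 + 2*√6) = 1924/3 - 104*√6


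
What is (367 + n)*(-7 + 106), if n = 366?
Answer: 72567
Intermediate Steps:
(367 + n)*(-7 + 106) = (367 + 366)*(-7 + 106) = 733*99 = 72567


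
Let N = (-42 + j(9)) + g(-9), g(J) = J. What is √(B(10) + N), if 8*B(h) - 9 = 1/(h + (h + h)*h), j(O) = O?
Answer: I*√7210245/420 ≈ 6.3933*I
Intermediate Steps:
B(h) = 9/8 + 1/(8*(h + 2*h²)) (B(h) = 9/8 + 1/(8*(h + (h + h)*h)) = 9/8 + 1/(8*(h + (2*h)*h)) = 9/8 + 1/(8*(h + 2*h²)))
N = -42 (N = (-42 + 9) - 9 = -33 - 9 = -42)
√(B(10) + N) = √((⅛)*(1 + 9*10 + 18*10²)/(10*(1 + 2*10)) - 42) = √((⅛)*(⅒)*(1 + 90 + 18*100)/(1 + 20) - 42) = √((⅛)*(⅒)*(1 + 90 + 1800)/21 - 42) = √((⅛)*(⅒)*(1/21)*1891 - 42) = √(1891/1680 - 42) = √(-68669/1680) = I*√7210245/420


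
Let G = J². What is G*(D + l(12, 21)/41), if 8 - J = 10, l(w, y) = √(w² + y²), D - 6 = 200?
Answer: 824 + 12*√65/41 ≈ 826.36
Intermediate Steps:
D = 206 (D = 6 + 200 = 206)
J = -2 (J = 8 - 1*10 = 8 - 10 = -2)
G = 4 (G = (-2)² = 4)
G*(D + l(12, 21)/41) = 4*(206 + √(12² + 21²)/41) = 4*(206 + √(144 + 441)*(1/41)) = 4*(206 + √585*(1/41)) = 4*(206 + (3*√65)*(1/41)) = 4*(206 + 3*√65/41) = 824 + 12*√65/41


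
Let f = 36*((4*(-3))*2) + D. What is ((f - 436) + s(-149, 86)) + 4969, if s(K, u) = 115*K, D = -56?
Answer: -13522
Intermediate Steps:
f = -920 (f = 36*((4*(-3))*2) - 56 = 36*(-12*2) - 56 = 36*(-24) - 56 = -864 - 56 = -920)
((f - 436) + s(-149, 86)) + 4969 = ((-920 - 436) + 115*(-149)) + 4969 = (-1356 - 17135) + 4969 = -18491 + 4969 = -13522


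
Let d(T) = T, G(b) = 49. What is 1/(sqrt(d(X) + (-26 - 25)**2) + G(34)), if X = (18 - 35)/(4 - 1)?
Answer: -147/583 + sqrt(23358)/583 ≈ 0.010006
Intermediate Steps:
X = -17/3 ≈ -5.6667
1/(sqrt(d(X) + (-26 - 25)**2) + G(34)) = 1/(sqrt(-17/3 + (-26 - 25)**2) + 49) = 1/(sqrt(-17/3 + (-51)**2) + 49) = 1/(sqrt(-17/3 + 2601) + 49) = 1/(sqrt(7786/3) + 49) = 1/(sqrt(23358)/3 + 49) = 1/(49 + sqrt(23358)/3)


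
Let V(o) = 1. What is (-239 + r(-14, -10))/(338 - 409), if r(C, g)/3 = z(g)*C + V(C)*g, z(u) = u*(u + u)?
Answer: 8669/71 ≈ 122.10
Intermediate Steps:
z(u) = 2*u**2 (z(u) = u*(2*u) = 2*u**2)
r(C, g) = 3*g + 6*C*g**2 (r(C, g) = 3*((2*g**2)*C + 1*g) = 3*(2*C*g**2 + g) = 3*(g + 2*C*g**2) = 3*g + 6*C*g**2)
(-239 + r(-14, -10))/(338 - 409) = (-239 + 3*(-10)*(1 + 2*(-14)*(-10)))/(338 - 409) = (-239 + 3*(-10)*(1 + 280))/(-71) = (-239 + 3*(-10)*281)*(-1/71) = (-239 - 8430)*(-1/71) = -8669*(-1/71) = 8669/71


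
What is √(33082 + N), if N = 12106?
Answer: 2*√11297 ≈ 212.57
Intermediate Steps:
√(33082 + N) = √(33082 + 12106) = √45188 = 2*√11297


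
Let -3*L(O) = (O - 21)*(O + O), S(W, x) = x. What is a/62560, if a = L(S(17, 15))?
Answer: 3/3128 ≈ 0.00095908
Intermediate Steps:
L(O) = -2*O*(-21 + O)/3 (L(O) = -(O - 21)*(O + O)/3 = -(-21 + O)*2*O/3 = -2*O*(-21 + O)/3)
a = 60 (a = (⅔)*15*(21 - 1*15) = (⅔)*15*(21 - 15) = (⅔)*15*6 = 60)
a/62560 = 60/62560 = 60*(1/62560) = 3/3128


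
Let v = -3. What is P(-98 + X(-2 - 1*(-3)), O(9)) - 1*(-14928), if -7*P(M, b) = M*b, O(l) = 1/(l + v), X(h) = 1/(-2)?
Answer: 1254149/84 ≈ 14930.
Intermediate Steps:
X(h) = -½
O(l) = 1/(-3 + l) (O(l) = 1/(l - 3) = 1/(-3 + l))
P(M, b) = -M*b/7
P(-98 + X(-2 - 1*(-3)), O(9)) - 1*(-14928) = -(-98 - ½)/(7*(-3 + 9)) - 1*(-14928) = -⅐*(-197/2)/6 + 14928 = -⅐*(-197/2)*⅙ + 14928 = 197/84 + 14928 = 1254149/84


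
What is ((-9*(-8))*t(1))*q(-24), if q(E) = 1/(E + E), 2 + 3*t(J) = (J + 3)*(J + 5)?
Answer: -11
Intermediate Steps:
t(J) = -2/3 + (3 + J)*(5 + J)/3 (t(J) = -2/3 + ((J + 3)*(J + 5))/3 = -2/3 + ((3 + J)*(5 + J))/3 = -2/3 + (3 + J)*(5 + J)/3)
q(E) = 1/(2*E)
((-9*(-8))*t(1))*q(-24) = ((-9*(-8))*(13/3 + (1/3)*1**2 + (8/3)*1))*((1/2)/(-24)) = (72*(13/3 + (1/3)*1 + 8/3))*((1/2)*(-1/24)) = (72*(13/3 + 1/3 + 8/3))*(-1/48) = (72*(22/3))*(-1/48) = 528*(-1/48) = -11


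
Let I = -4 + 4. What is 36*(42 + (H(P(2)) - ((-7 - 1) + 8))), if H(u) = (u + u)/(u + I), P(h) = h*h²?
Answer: 1584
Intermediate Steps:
I = 0
P(h) = h³
H(u) = 2 (H(u) = (u + u)/(u + 0) = (2*u)/u = 2)
36*(42 + (H(P(2)) - ((-7 - 1) + 8))) = 36*(42 + (2 - ((-7 - 1) + 8))) = 36*(42 + (2 - (-8 + 8))) = 36*(42 + (2 - 1*0)) = 36*(42 + (2 + 0)) = 36*(42 + 2) = 36*44 = 1584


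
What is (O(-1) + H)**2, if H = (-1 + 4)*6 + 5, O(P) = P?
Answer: 484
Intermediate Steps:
H = 23 (H = 3*6 + 5 = 18 + 5 = 23)
(O(-1) + H)**2 = (-1 + 23)**2 = 22**2 = 484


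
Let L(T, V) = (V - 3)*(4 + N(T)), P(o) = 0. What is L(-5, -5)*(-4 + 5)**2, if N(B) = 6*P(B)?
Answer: -32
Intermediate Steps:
N(B) = 0 (N(B) = 6*0 = 0)
L(T, V) = -12 + 4*V (L(T, V) = (V - 3)*(4 + 0) = (-3 + V)*4 = -12 + 4*V)
L(-5, -5)*(-4 + 5)**2 = (-12 + 4*(-5))*(-4 + 5)**2 = (-12 - 20)*1**2 = -32*1 = -32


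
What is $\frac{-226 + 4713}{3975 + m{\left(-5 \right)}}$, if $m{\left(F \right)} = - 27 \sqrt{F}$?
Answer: $\frac{1189055}{1053618} + \frac{13461 i \sqrt{5}}{1756030} \approx 1.1285 + 0.017141 i$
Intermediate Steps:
$\frac{-226 + 4713}{3975 + m{\left(-5 \right)}} = \frac{-226 + 4713}{3975 - 27 \sqrt{-5}} = \frac{4487}{3975 - 27 i \sqrt{5}}$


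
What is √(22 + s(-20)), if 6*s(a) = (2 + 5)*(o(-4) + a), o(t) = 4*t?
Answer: 2*I*√5 ≈ 4.4721*I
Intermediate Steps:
s(a) = -56/3 + 7*a/6 (s(a) = ((2 + 5)*(4*(-4) + a))/6 = (7*(-16 + a))/6 = (-112 + 7*a)/6 = -56/3 + 7*a/6)
√(22 + s(-20)) = √(22 + (-56/3 + (7/6)*(-20))) = √(22 + (-56/3 - 70/3)) = √(22 - 42) = √(-20) = 2*I*√5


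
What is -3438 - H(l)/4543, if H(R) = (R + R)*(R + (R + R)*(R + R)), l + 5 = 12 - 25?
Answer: -15572826/4543 ≈ -3427.9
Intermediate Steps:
l = -18 (l = -5 + (12 - 25) = -5 - 13 = -18)
H(R) = 2*R*(R + 4*R²) (H(R) = (2*R)*(R + (2*R)*(2*R)) = (2*R)*(R + 4*R²) = 2*R*(R + 4*R²))
-3438 - H(l)/4543 = -3438 - (-18)²*(2 + 8*(-18))/4543 = -3438 - 324*(2 - 144)/4543 = -3438 - 324*(-142)/4543 = -3438 - (-46008)/4543 = -3438 - 1*(-46008/4543) = -3438 + 46008/4543 = -15572826/4543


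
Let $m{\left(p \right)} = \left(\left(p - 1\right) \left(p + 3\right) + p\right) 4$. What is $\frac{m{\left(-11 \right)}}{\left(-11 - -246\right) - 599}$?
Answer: $- \frac{85}{91} \approx -0.93407$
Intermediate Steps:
$m{\left(p \right)} = 4 p + 4 \left(-1 + p\right) \left(3 + p\right)$ ($m{\left(p \right)} = \left(\left(-1 + p\right) \left(3 + p\right) + p\right) 4 = \left(p + \left(-1 + p\right) \left(3 + p\right)\right) 4 = 4 p + 4 \left(-1 + p\right) \left(3 + p\right)$)
$\frac{m{\left(-11 \right)}}{\left(-11 - -246\right) - 599} = \frac{-12 + 4 \left(-11\right)^{2} + 12 \left(-11\right)}{\left(-11 - -246\right) - 599} = \frac{-12 + 4 \cdot 121 - 132}{\left(-11 + 246\right) - 599} = \frac{-12 + 484 - 132}{235 - 599} = \frac{1}{-364} \cdot 340 = \left(- \frac{1}{364}\right) 340 = - \frac{85}{91}$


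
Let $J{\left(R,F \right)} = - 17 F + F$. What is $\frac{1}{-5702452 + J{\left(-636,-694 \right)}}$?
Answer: $- \frac{1}{5691348} \approx -1.7571 \cdot 10^{-7}$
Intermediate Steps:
$J{\left(R,F \right)} = - 16 F$
$\frac{1}{-5702452 + J{\left(-636,-694 \right)}} = \frac{1}{-5702452 - -11104} = \frac{1}{-5702452 + 11104} = \frac{1}{-5691348} = - \frac{1}{5691348}$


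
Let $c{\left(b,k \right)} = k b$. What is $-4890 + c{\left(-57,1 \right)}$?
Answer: $-4947$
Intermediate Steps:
$c{\left(b,k \right)} = b k$
$-4890 + c{\left(-57,1 \right)} = -4890 - 57 = -4947$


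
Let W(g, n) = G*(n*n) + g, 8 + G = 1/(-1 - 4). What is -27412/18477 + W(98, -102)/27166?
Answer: -5797970629/1254865455 ≈ -4.6204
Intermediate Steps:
G = -41/5 (G = -8 + 1/(-1 - 4) = -8 + 1/(-5) = -8 - ⅕ = -41/5 ≈ -8.2000)
W(g, n) = g - 41*n²/5 (W(g, n) = -41*n*n/5 + g = -41*n²/5 + g = g - 41*n²/5)
-27412/18477 + W(98, -102)/27166 = -27412/18477 + (98 - 41/5*(-102)²)/27166 = -27412*1/18477 + (98 - 41/5*10404)*(1/27166) = -27412/18477 + (98 - 426564/5)*(1/27166) = -27412/18477 - 426074/5*1/27166 = -27412/18477 - 213037/67915 = -5797970629/1254865455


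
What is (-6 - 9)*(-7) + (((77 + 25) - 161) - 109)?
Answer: -63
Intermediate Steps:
(-6 - 9)*(-7) + (((77 + 25) - 161) - 109) = -15*(-7) + ((102 - 161) - 109) = 105 + (-59 - 109) = 105 - 168 = -63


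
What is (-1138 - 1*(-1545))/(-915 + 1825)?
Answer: 407/910 ≈ 0.44725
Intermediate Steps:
(-1138 - 1*(-1545))/(-915 + 1825) = (-1138 + 1545)/910 = 407*(1/910) = 407/910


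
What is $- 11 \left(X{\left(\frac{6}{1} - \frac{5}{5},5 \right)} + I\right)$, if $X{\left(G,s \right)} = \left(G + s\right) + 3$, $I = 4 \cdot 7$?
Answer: $-451$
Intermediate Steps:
$I = 28$
$X{\left(G,s \right)} = 3 + G + s$
$- 11 \left(X{\left(\frac{6}{1} - \frac{5}{5},5 \right)} + I\right) = - 11 \left(\left(3 + \left(\frac{6}{1} - \frac{5}{5}\right) + 5\right) + 28\right) = - 11 \left(\left(3 + \left(6 \cdot 1 - 1\right) + 5\right) + 28\right) = - 11 \left(\left(3 + \left(6 - 1\right) + 5\right) + 28\right) = - 11 \left(\left(3 + 5 + 5\right) + 28\right) = - 11 \left(13 + 28\right) = \left(-11\right) 41 = -451$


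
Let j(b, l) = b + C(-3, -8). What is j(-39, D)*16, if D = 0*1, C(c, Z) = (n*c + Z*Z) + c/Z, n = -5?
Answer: 646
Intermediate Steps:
C(c, Z) = Z² - 5*c + c/Z (C(c, Z) = (-5*c + Z*Z) + c/Z = (-5*c + Z²) + c/Z = (Z² - 5*c) + c/Z = Z² - 5*c + c/Z)
D = 0
j(b, l) = 635/8 + b (j(b, l) = b + ((-8)² - 5*(-3) - 3/(-8)) = b + (64 + 15 - 3*(-⅛)) = b + (64 + 15 + 3/8) = b + 635/8 = 635/8 + b)
j(-39, D)*16 = (635/8 - 39)*16 = (323/8)*16 = 646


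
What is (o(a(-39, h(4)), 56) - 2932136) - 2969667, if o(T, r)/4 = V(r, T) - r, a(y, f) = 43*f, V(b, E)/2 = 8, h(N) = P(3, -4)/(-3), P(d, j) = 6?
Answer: -5901963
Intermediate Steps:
h(N) = -2 (h(N) = 6/(-3) = 6*(-1/3) = -2)
V(b, E) = 16 (V(b, E) = 2*8 = 16)
o(T, r) = 64 - 4*r (o(T, r) = 4*(16 - r) = 64 - 4*r)
(o(a(-39, h(4)), 56) - 2932136) - 2969667 = ((64 - 4*56) - 2932136) - 2969667 = ((64 - 224) - 2932136) - 2969667 = (-160 - 2932136) - 2969667 = -2932296 - 2969667 = -5901963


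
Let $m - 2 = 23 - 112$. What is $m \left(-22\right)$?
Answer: $1914$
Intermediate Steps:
$m = -87$ ($m = 2 + \left(23 - 112\right) = 2 - 89 = -87$)
$m \left(-22\right) = \left(-87\right) \left(-22\right) = 1914$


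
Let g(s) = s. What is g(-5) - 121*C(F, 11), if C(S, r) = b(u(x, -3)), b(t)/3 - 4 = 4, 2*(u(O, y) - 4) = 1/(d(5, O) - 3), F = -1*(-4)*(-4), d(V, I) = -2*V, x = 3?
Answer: -2909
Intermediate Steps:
F = -16 (F = 4*(-4) = -16)
u(O, y) = 103/26 (u(O, y) = 4 + 1/(2*(-2*5 - 3)) = 4 + 1/(2*(-10 - 3)) = 4 + (½)/(-13) = 4 + (½)*(-1/13) = 4 - 1/26 = 103/26)
b(t) = 24 (b(t) = 12 + 3*4 = 12 + 12 = 24)
C(S, r) = 24
g(-5) - 121*C(F, 11) = -5 - 121*24 = -5 - 2904 = -2909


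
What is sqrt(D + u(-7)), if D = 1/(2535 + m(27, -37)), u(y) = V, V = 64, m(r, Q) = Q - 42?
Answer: 3*sqrt(10723510)/1228 ≈ 8.0000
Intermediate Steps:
m(r, Q) = -42 + Q
u(y) = 64
D = 1/2456 (D = 1/(2535 + (-42 - 37)) = 1/(2535 - 79) = 1/2456 ≈ 0.00040717)
sqrt(D + u(-7)) = sqrt(1/2456 + 64) = sqrt(157185/2456) = 3*sqrt(10723510)/1228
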